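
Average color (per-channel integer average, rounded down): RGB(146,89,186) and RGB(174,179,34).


Midpoint: each channel = ⌊(C₁+C₂)/2⌋
R: ⌊(146+174)/2⌋ = 160
G: ⌊(89+179)/2⌋ = 134
B: ⌊(186+34)/2⌋ = 110
= RGB(160, 134, 110)


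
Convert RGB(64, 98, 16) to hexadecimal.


R = 64 → 40 (hex)
G = 98 → 62 (hex)
B = 16 → 10 (hex)
Hex = #406210


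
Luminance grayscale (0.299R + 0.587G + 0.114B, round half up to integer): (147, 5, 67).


Gray = 0.299×R + 0.587×G + 0.114×B
Gray = 0.299×147 + 0.587×5 + 0.114×67
Gray = 43.953 + 2.935 + 7.638
Gray = 54.526 → round half up → 55
Gray = 55


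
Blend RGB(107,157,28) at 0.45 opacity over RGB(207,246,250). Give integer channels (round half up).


C = α×F + (1-α)×B, with 1-α = 0.55
R: 0.45×107 + 0.55×207 = 48.15 + 113.85 = 162.00 → 162
G: 0.45×157 + 0.55×246 = 70.65 + 135.30 = 205.95 → 206
B: 0.45×28 + 0.55×250 = 12.60 + 137.50 = 150.10 → 150
= RGB(162, 206, 150)


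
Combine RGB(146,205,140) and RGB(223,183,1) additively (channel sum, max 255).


Additive: each channel = min(255, C₁+C₂)
R: 146+223 = 369 → 255
G: 205+183 = 388 → 255
B: 140+1 = 141 → 141
= RGB(255, 255, 141)


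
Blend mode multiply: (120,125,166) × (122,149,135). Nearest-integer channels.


Multiply: C = A×B/255, rounded to nearest integer
R: 120×122/255 = 14640/255 ≈ 57.412 → 57
G: 125×149/255 = 18625/255 ≈ 73.039 → 73
B: 166×135/255 = 22410/255 ≈ 87.882 → 88
= RGB(57, 73, 88)


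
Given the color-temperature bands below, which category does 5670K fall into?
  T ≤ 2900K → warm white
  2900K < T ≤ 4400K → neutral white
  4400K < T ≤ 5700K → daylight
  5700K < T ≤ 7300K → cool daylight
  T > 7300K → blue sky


Temperature: 5670K
4400K < 5670K ≤ 5700K → daylight
Classification: daylight


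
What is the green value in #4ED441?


Color: #4ED441
R = 4E = 78
G = D4 = 212
B = 41 = 65
Green = 212


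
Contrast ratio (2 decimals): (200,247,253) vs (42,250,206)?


Linearize each sRGB channel c=v/255: c/12.92 if c ≤ 0.04045 else ((c+0.055)/1.055)^2.4
L = 0.2126×R_lin + 0.7152×G_lin + 0.0722×B_lin
Color 1 (200,247,253):
  R=200: 200/255≈0.7843 > 0.04045 → ((0.7843+0.055)/1.055)^2.4 ≈ 0.57758
  G=247: 247/255≈0.9686 > 0.04045 → ((0.9686+0.055)/1.055)^2.4 ≈ 0.93011
  B=253: 253/255≈0.9922 > 0.04045 → ((0.9922+0.055)/1.055)^2.4 ≈ 0.98225
  L1 = 0.2126×0.57758 + 0.7152×0.93011 + 0.0722×0.98225 ≈ 0.85893
Color 2 (42,250,206):
  R=42: 42/255≈0.1647 > 0.04045 → ((0.1647+0.055)/1.055)^2.4 ≈ 0.02315
  G=250: 250/255≈0.9804 > 0.04045 → ((0.9804+0.055)/1.055)^2.4 ≈ 0.95597
  B=206: 206/255≈0.8078 > 0.04045 → ((0.8078+0.055)/1.055)^2.4 ≈ 0.61721
  L2 = 0.2126×0.02315 + 0.7152×0.95597 + 0.0722×0.61721 ≈ 0.73320
Lighter = 0.85893, Darker = 0.73320
Ratio = (L_lighter + 0.05) / (L_darker + 0.05)
Ratio = (0.85893 + 0.05) / (0.73320 + 0.05) = 0.90893 / 0.78320 ≈ 1.1605
Ratio ≈ 1.16:1


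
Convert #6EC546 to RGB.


6E → 110 (R)
C5 → 197 (G)
46 → 70 (B)
= RGB(110, 197, 70)


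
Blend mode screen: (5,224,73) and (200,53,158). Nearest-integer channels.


Screen: C = 255 - (255-A)×(255-B)/255, rounded to nearest integer
R: 255 - (255-5)×(255-200)/255 = 255 - 13750/255 ≈ 255 - 53.922 = 201.078 → 201
G: 255 - (255-224)×(255-53)/255 = 255 - 6262/255 ≈ 255 - 24.557 = 230.443 → 230
B: 255 - (255-73)×(255-158)/255 = 255 - 17654/255 ≈ 255 - 69.231 = 185.769 → 186
= RGB(201, 230, 186)


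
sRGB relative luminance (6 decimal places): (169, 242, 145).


Linearize each channel (sRGB transfer function): c = v/255; c_lin = c/12.92 if c ≤ 0.04045, else ((c+0.055)/1.055)^2.4
  R: 169/255 ≈ 0.662745 > 0.04045 → ((0.662745+0.055)/1.055)^2.4 ≈ 0.396755
  G: 242/255 ≈ 0.949020 > 0.04045 → ((0.949020+0.055)/1.055)^2.4 ≈ 0.887923
  B: 145/255 ≈ 0.568627 > 0.04045 → ((0.568627+0.055)/1.055)^2.4 ≈ 0.283149
R_lin = 0.396755, G_lin = 0.887923, B_lin = 0.283149
L = 0.2126×R + 0.7152×G + 0.0722×B
L = 0.2126×0.396755 + 0.7152×0.887923 + 0.0722×0.283149
L ≈ 0.739836


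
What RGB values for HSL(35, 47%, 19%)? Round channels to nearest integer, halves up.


H=35°, S=0.47, L=0.19
C = (1-|2L-1|)×S = (1-|-0.62|)×0.47 = 0.1786
H' = H/60 = 35/60 ≈ 0.5833; X = C×(1-|H' mod 2 - 1|) ≈ 0.1042
m = L - C/2 = 0.19 - 0.0893 = 0.1007
Sector ⌊H'⌋ = 0 → (R',G',B') = (0.1786, ≈0.1042, 0.0)
RGB = ((R'+m)×255, (G'+m)×255, (B'+m)×255) = (71.2215, 52.24525, 25.6785)
Round half up → RGB(71, 52, 26)


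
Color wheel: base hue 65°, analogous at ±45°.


Base hue: 65°
Left analog: (65 - 45) mod 360 = 20°
Right analog: (65 + 45) mod 360 = 110°
Analogous hues = 20° and 110°


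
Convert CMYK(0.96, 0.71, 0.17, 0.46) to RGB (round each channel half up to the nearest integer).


R = 255 × (1-C) × (1-K) = 255 × 0.04 × 0.54 = 5.508 → 6
G = 255 × (1-M) × (1-K) = 255 × 0.29 × 0.54 = 39.933 → 40
B = 255 × (1-Y) × (1-K) = 255 × 0.83 × 0.54 = 114.291 → 114
= RGB(6, 40, 114)


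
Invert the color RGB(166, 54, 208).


Invert: (255-R, 255-G, 255-B)
R: 255-166 = 89
G: 255-54 = 201
B: 255-208 = 47
= RGB(89, 201, 47)


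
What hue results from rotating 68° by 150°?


New hue = (H + rotation) mod 360
New hue = (68 + 150) mod 360
= 218 mod 360
= 218°


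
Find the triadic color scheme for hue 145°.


Triadic: equally spaced at 120° intervals
H1 = 145°
H2 = (145 + 120) mod 360 = 265°
H3 = (145 + 240) mod 360 = 25°
Triadic = 145°, 265°, 25°


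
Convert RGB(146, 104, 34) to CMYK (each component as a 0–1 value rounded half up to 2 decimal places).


R'=146/255≈0.5725, G'=104/255≈0.4078, B'=34/255≈0.1333
K = 1 - max(R',G',B') = 1 - 146/255 = 109/255 = 0.42745… → 0.43
(1-R'-K)/(1-K) simplifies to (max-R)/max with max = 146:
C = (146-146)/146 = 0/146 = 0 → 0.00
M = (146-104)/146 = 42/146 = 0.28767… → 0.29
Y = (146-34)/146 = 112/146 = 0.76712… → 0.77
= CMYK(0.00, 0.29, 0.77, 0.43)


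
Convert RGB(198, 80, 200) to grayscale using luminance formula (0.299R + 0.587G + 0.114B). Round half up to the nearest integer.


Gray = 0.299×R + 0.587×G + 0.114×B
Gray = 0.299×198 + 0.587×80 + 0.114×200
Gray = 59.202 + 46.960 + 22.800
Gray = 128.962 → round half up → 129
Gray = 129


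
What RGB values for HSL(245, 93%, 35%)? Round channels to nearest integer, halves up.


H=245°, S=0.93, L=0.35
C = (1-|2L-1|)×S = (1-|-0.30|)×0.93 = 0.651
H' = H/60 = 245/60 ≈ 4.0833; X = C×(1-|H' mod 2 - 1|) = 0.05425
m = L - C/2 = 0.35 - 0.3255 = 0.0245
Sector ⌊H'⌋ = 4 → (R',G',B') = (0.05425, 0.0, 0.651)
RGB = ((R'+m)×255, (G'+m)×255, (B'+m)×255) = (20.08125, 6.2475, 172.2525)
Round half up → RGB(20, 6, 172)


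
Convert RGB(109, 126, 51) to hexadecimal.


R = 109 → 6D (hex)
G = 126 → 7E (hex)
B = 51 → 33 (hex)
Hex = #6D7E33


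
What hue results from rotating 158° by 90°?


New hue = (H + rotation) mod 360
New hue = (158 + 90) mod 360
= 248 mod 360
= 248°


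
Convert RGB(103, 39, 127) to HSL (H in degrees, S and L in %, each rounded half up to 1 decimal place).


Normalize: R'=103/255≈0.4039, G'=39/255≈0.1529, B'=127/255≈0.4980
Max=127/255, Min=39/255, Δ=Max-Min=88/255
L = (Max+Min)/2 = (127+39)/510 = 166/510 = 0.32549… → L = 32.5%
L ≤ 0.5 → S = Δ/(Max+Min) = 88/(127+39) = 88/166 = 0.53012… → S = 53.0%
(the 1/255 factors cancel in S and H, so raw channel differences can be used)
Max is B' → H = 60 × ((R-G)/Δ + 4) = 60 × ((103-39)/88 + 4)
  64/88 + 4 = 0.7272… + 4 = 4.7272…
  H = 60 × 4.7272… = 283.636…° → H = 283.6°
= HSL(283.6°, 53.0%, 32.5%)


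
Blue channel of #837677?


Color: #837677
R = 83 = 131
G = 76 = 118
B = 77 = 119
Blue = 119


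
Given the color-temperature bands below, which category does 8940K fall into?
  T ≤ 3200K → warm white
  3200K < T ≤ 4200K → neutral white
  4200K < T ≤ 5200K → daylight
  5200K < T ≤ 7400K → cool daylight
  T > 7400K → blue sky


Temperature: 8940K
8940K > 7400K → blue sky
Classification: blue sky


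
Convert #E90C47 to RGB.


E9 → 233 (R)
0C → 12 (G)
47 → 71 (B)
= RGB(233, 12, 71)


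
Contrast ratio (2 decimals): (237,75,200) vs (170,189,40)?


Linearize each sRGB channel c=v/255: c/12.92 if c ≤ 0.04045 else ((c+0.055)/1.055)^2.4
L = 0.2126×R_lin + 0.7152×G_lin + 0.0722×B_lin
Color 1 (237,75,200):
  R=237: 237/255≈0.9294 > 0.04045 → ((0.9294+0.055)/1.055)^2.4 ≈ 0.84687
  G=75: 75/255≈0.2941 > 0.04045 → ((0.2941+0.055)/1.055)^2.4 ≈ 0.07036
  B=200: 200/255≈0.7843 > 0.04045 → ((0.7843+0.055)/1.055)^2.4 ≈ 0.57758
  L1 = 0.2126×0.84687 + 0.7152×0.07036 + 0.0722×0.57758 ≈ 0.27207
Color 2 (170,189,40):
  R=170: 170/255≈0.6667 > 0.04045 → ((0.6667+0.055)/1.055)^2.4 ≈ 0.40198
  G=189: 189/255≈0.7412 > 0.04045 → ((0.7412+0.055)/1.055)^2.4 ≈ 0.50888
  B=40: 40/255≈0.1569 > 0.04045 → ((0.1569+0.055)/1.055)^2.4 ≈ 0.02122
  L2 = 0.2126×0.40198 + 0.7152×0.50888 + 0.0722×0.02122 ≈ 0.45094
Lighter = 0.45094, Darker = 0.27207
Ratio = (L_lighter + 0.05) / (L_darker + 0.05)
Ratio = (0.45094 + 0.05) / (0.27207 + 0.05) = 0.50094 / 0.32207 ≈ 1.5554
Ratio ≈ 1.56:1


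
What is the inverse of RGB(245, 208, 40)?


Invert: (255-R, 255-G, 255-B)
R: 255-245 = 10
G: 255-208 = 47
B: 255-40 = 215
= RGB(10, 47, 215)


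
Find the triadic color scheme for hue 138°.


Triadic: equally spaced at 120° intervals
H1 = 138°
H2 = (138 + 120) mod 360 = 258°
H3 = (138 + 240) mod 360 = 18°
Triadic = 138°, 258°, 18°


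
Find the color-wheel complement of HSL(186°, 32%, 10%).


Complement = opposite side of color wheel = hue + 180°
H' = (186 + 180) mod 360 = 6°
S and L unchanged.
= HSL(6°, 32%, 10%)


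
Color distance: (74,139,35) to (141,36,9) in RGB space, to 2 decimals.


d = √[(R₁-R₂)² + (G₁-G₂)² + (B₁-B₂)²]
d = √[(74-141)² + (139-36)² + (35-9)²]
d = √[4489 + 10609 + 676]
d = √15774
d ≈ 125.59


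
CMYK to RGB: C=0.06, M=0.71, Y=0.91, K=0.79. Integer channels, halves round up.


R = 255 × (1-C) × (1-K) = 255 × 0.94 × 0.21 = 50.337 → 50
G = 255 × (1-M) × (1-K) = 255 × 0.29 × 0.21 = 15.5295 → 16
B = 255 × (1-Y) × (1-K) = 255 × 0.09 × 0.21 = 4.8195 → 5
= RGB(50, 16, 5)


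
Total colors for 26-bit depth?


Colors = 2^bits = 2^26
= 67,108,864 colors


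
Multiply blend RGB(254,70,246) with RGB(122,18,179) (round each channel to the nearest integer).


Multiply: C = A×B/255, rounded to nearest integer
R: 254×122/255 = 30988/255 ≈ 121.522 → 122
G: 70×18/255 = 1260/255 ≈ 4.941 → 5
B: 246×179/255 = 44034/255 ≈ 172.682 → 173
= RGB(122, 5, 173)


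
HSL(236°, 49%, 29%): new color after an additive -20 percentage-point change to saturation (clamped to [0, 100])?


Original S = 49%
Adjustment = -20 percentage points
New S = 49 + (-20) = 29
Clamp to [0, 100] → 29
= HSL(236°, 29%, 29%)


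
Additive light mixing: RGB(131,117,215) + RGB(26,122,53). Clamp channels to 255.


Additive: each channel = min(255, C₁+C₂)
R: 131+26 = 157 → 157
G: 117+122 = 239 → 239
B: 215+53 = 268 → 255
= RGB(157, 239, 255)


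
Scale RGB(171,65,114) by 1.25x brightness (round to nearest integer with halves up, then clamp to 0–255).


Multiply each channel by 1.25, round half up, clamp to [0, 255]
R: 171×1.25 = 213.75 → round → 214
G: 65×1.25 = 81.25 → round → 81
B: 114×1.25 = 142.5 → round → 143
= RGB(214, 81, 143)


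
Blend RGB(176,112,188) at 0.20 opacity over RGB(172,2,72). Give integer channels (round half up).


C = α×F + (1-α)×B, with 1-α = 0.80
R: 0.20×176 + 0.80×172 = 35.20 + 137.60 = 172.80 → 173
G: 0.20×112 + 0.80×2 = 22.40 + 1.60 = 24.00 → 24
B: 0.20×188 + 0.80×72 = 37.60 + 57.60 = 95.20 → 95
= RGB(173, 24, 95)


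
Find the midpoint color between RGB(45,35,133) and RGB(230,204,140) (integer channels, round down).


Midpoint: each channel = ⌊(C₁+C₂)/2⌋
R: ⌊(45+230)/2⌋ = 137
G: ⌊(35+204)/2⌋ = 119
B: ⌊(133+140)/2⌋ = 136
= RGB(137, 119, 136)


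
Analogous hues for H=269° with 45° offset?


Base hue: 269°
Left analog: (269 - 45) mod 360 = 224°
Right analog: (269 + 45) mod 360 = 314°
Analogous hues = 224° and 314°


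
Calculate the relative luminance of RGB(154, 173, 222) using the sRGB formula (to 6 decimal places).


Linearize each channel (sRGB transfer function): c = v/255; c_lin = c/12.92 if c ≤ 0.04045, else ((c+0.055)/1.055)^2.4
  R: 154/255 ≈ 0.603922 > 0.04045 → ((0.603922+0.055)/1.055)^2.4 ≈ 0.323143
  G: 173/255 ≈ 0.678431 > 0.04045 → ((0.678431+0.055)/1.055)^2.4 ≈ 0.417885
  B: 222/255 ≈ 0.870588 > 0.04045 → ((0.870588+0.055)/1.055)^2.4 ≈ 0.730461
R_lin = 0.323143, G_lin = 0.417885, B_lin = 0.730461
L = 0.2126×R + 0.7152×G + 0.0722×B
L = 0.2126×0.323143 + 0.7152×0.417885 + 0.0722×0.730461
L ≈ 0.420311


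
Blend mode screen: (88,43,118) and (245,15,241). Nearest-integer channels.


Screen: C = 255 - (255-A)×(255-B)/255, rounded to nearest integer
R: 255 - (255-88)×(255-245)/255 = 255 - 1670/255 ≈ 255 - 6.549 = 248.451 → 248
G: 255 - (255-43)×(255-15)/255 = 255 - 50880/255 ≈ 255 - 199.529 = 55.471 → 55
B: 255 - (255-118)×(255-241)/255 = 255 - 1918/255 ≈ 255 - 7.522 = 247.478 → 247
= RGB(248, 55, 247)


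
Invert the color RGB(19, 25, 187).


Invert: (255-R, 255-G, 255-B)
R: 255-19 = 236
G: 255-25 = 230
B: 255-187 = 68
= RGB(236, 230, 68)


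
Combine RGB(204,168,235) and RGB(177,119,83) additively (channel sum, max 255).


Additive: each channel = min(255, C₁+C₂)
R: 204+177 = 381 → 255
G: 168+119 = 287 → 255
B: 235+83 = 318 → 255
= RGB(255, 255, 255)


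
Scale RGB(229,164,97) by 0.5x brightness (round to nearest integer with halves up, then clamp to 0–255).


Multiply each channel by 0.5, round half up, clamp to [0, 255]
R: 229×0.5 = 114.5 → round → 115
G: 164×0.5 = 82
B: 97×0.5 = 48.5 → round → 49
= RGB(115, 82, 49)


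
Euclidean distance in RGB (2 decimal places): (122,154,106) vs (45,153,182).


d = √[(R₁-R₂)² + (G₁-G₂)² + (B₁-B₂)²]
d = √[(122-45)² + (154-153)² + (106-182)²]
d = √[5929 + 1 + 5776]
d = √11706
d ≈ 108.19


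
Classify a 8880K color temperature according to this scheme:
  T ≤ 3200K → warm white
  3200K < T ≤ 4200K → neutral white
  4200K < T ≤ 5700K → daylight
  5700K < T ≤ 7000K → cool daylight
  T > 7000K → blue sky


Temperature: 8880K
8880K > 7000K → blue sky
Classification: blue sky


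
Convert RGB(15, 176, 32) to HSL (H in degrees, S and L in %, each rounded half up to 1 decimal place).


Normalize: R'=15/255≈0.0588, G'=176/255≈0.6902, B'=32/255≈0.1255
Max=176/255, Min=15/255, Δ=Max-Min=161/255
L = (Max+Min)/2 = (176+15)/510 = 191/510 = 0.37450… → L = 37.5%
L ≤ 0.5 → S = Δ/(Max+Min) = 161/(176+15) = 161/191 = 0.84293… → S = 84.3%
(the 1/255 factors cancel in S and H, so raw channel differences can be used)
Max is G' → H = 60 × ((B-R)/Δ + 2) = 60 × ((32-15)/161 + 2)
  17/161 + 2 = 0.1055… + 2 = 2.1055…
  H = 60 × 2.1055… = 126.335…° → H = 126.3°
= HSL(126.3°, 84.3%, 37.5%)


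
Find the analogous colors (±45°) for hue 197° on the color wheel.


Base hue: 197°
Left analog: (197 - 45) mod 360 = 152°
Right analog: (197 + 45) mod 360 = 242°
Analogous hues = 152° and 242°


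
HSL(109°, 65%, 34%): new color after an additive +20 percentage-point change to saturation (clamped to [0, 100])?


Original S = 65%
Adjustment = +20 percentage points
New S = 65 + (20) = 85
Clamp to [0, 100] → 85
= HSL(109°, 85%, 34%)


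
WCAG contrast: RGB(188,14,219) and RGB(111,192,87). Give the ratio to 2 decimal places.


Linearize each sRGB channel c=v/255: c/12.92 if c ≤ 0.04045 else ((c+0.055)/1.055)^2.4
L = 0.2126×R_lin + 0.7152×G_lin + 0.0722×B_lin
Color 1 (188,14,219):
  R=188: 188/255≈0.7373 > 0.04045 → ((0.7373+0.055)/1.055)^2.4 ≈ 0.50289
  G=14: 14/255≈0.0549 > 0.04045 → ((0.0549+0.055)/1.055)^2.4 ≈ 0.00439
  B=219: 219/255≈0.8588 > 0.04045 → ((0.8588+0.055)/1.055)^2.4 ≈ 0.70838
  L1 = 0.2126×0.50289 + 0.7152×0.00439 + 0.0722×0.70838 ≈ 0.16120
Color 2 (111,192,87):
  R=111: 111/255≈0.4353 > 0.04045 → ((0.4353+0.055)/1.055)^2.4 ≈ 0.15896
  G=192: 192/255≈0.7529 > 0.04045 → ((0.7529+0.055)/1.055)^2.4 ≈ 0.52712
  B=87: 87/255≈0.3412 > 0.04045 → ((0.3412+0.055)/1.055)^2.4 ≈ 0.09531
  L2 = 0.2126×0.15896 + 0.7152×0.52712 + 0.0722×0.09531 ≈ 0.41767
Lighter = 0.41767, Darker = 0.16120
Ratio = (L_lighter + 0.05) / (L_darker + 0.05)
Ratio = (0.41767 + 0.05) / (0.16120 + 0.05) = 0.46767 / 0.21120 ≈ 2.2144
Ratio ≈ 2.21:1


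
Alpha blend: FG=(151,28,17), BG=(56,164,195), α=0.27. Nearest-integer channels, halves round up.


C = α×F + (1-α)×B, with 1-α = 0.73
R: 0.27×151 + 0.73×56 = 40.77 + 40.88 = 81.65 → 82
G: 0.27×28 + 0.73×164 = 7.56 + 119.72 = 127.28 → 127
B: 0.27×17 + 0.73×195 = 4.59 + 142.35 = 146.94 → 147
= RGB(82, 127, 147)


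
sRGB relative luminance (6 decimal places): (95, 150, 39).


Linearize each channel (sRGB transfer function): c = v/255; c_lin = c/12.92 if c ≤ 0.04045, else ((c+0.055)/1.055)^2.4
  R: 95/255 ≈ 0.372549 > 0.04045 → ((0.372549+0.055)/1.055)^2.4 ≈ 0.114435
  G: 150/255 ≈ 0.588235 > 0.04045 → ((0.588235+0.055)/1.055)^2.4 ≈ 0.304987
  B: 39/255 ≈ 0.152941 > 0.04045 → ((0.152941+0.055)/1.055)^2.4 ≈ 0.020289
R_lin = 0.114435, G_lin = 0.304987, B_lin = 0.020289
L = 0.2126×R + 0.7152×G + 0.0722×B
L = 0.2126×0.114435 + 0.7152×0.304987 + 0.0722×0.020289
L ≈ 0.243921


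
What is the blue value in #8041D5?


Color: #8041D5
R = 80 = 128
G = 41 = 65
B = D5 = 213
Blue = 213


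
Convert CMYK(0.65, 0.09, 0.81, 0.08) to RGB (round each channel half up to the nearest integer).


R = 255 × (1-C) × (1-K) = 255 × 0.35 × 0.92 = 82.11 → 82
G = 255 × (1-M) × (1-K) = 255 × 0.91 × 0.92 = 213.486 → 213
B = 255 × (1-Y) × (1-K) = 255 × 0.19 × 0.92 = 44.574 → 45
= RGB(82, 213, 45)


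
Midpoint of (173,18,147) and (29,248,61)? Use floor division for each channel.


Midpoint: each channel = ⌊(C₁+C₂)/2⌋
R: ⌊(173+29)/2⌋ = 101
G: ⌊(18+248)/2⌋ = 133
B: ⌊(147+61)/2⌋ = 104
= RGB(101, 133, 104)


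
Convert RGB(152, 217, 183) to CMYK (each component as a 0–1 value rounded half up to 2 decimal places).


R'=152/255≈0.5961, G'=217/255≈0.8510, B'=183/255≈0.7176
K = 1 - max(R',G',B') = 1 - 217/255 = 38/255 = 0.14901… → 0.15
(1-R'-K)/(1-K) simplifies to (max-R)/max with max = 217:
C = (217-152)/217 = 65/217 = 0.29953… → 0.30
M = (217-217)/217 = 0/217 = 0 → 0.00
Y = (217-183)/217 = 34/217 = 0.15668… → 0.16
= CMYK(0.30, 0.00, 0.16, 0.15)


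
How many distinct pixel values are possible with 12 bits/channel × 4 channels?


Total bits = 12 bits/channel × 4 channels = 48 bits
Distinct pixel values = 2^48
= 281,474,976,710,656 pixel values


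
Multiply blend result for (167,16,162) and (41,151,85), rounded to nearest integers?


Multiply: C = A×B/255, rounded to nearest integer
R: 167×41/255 = 6847/255 ≈ 26.851 → 27
G: 16×151/255 = 2416/255 ≈ 9.475 → 9
B: 162×85/255 = 13770/255 ≈ 54.000 → 54
= RGB(27, 9, 54)


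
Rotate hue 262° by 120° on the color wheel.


New hue = (H + rotation) mod 360
New hue = (262 + 120) mod 360
= 382 mod 360
= 22°


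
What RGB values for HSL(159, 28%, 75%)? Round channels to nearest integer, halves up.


H=159°, S=0.28, L=0.75
C = (1-|2L-1|)×S = (1-|0.50|)×0.28 = 0.14
H' = H/60 = 159/60 ≈ 2.6500; X = C×(1-|H' mod 2 - 1|) = 0.091
m = L - C/2 = 0.75 - 0.07 = 0.68
Sector ⌊H'⌋ = 2 → (R',G',B') = (0.0, 0.14, 0.091)
RGB = ((R'+m)×255, (G'+m)×255, (B'+m)×255) = (173.4, 209.1, 196.605)
Round half up → RGB(173, 209, 197)


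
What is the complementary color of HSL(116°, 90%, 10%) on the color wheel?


Complement = opposite side of color wheel = hue + 180°
H' = (116 + 180) mod 360 = 296°
S and L unchanged.
= HSL(296°, 90%, 10%)


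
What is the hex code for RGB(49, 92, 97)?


R = 49 → 31 (hex)
G = 92 → 5C (hex)
B = 97 → 61 (hex)
Hex = #315C61


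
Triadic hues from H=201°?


Triadic: equally spaced at 120° intervals
H1 = 201°
H2 = (201 + 120) mod 360 = 321°
H3 = (201 + 240) mod 360 = 81°
Triadic = 201°, 321°, 81°


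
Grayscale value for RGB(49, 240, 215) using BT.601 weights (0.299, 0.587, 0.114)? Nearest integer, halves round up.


Gray = 0.299×R + 0.587×G + 0.114×B
Gray = 0.299×49 + 0.587×240 + 0.114×215
Gray = 14.651 + 140.880 + 24.510
Gray = 180.041 → round half up → 180
Gray = 180


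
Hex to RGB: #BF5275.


BF → 191 (R)
52 → 82 (G)
75 → 117 (B)
= RGB(191, 82, 117)


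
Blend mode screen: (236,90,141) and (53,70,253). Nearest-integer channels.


Screen: C = 255 - (255-A)×(255-B)/255, rounded to nearest integer
R: 255 - (255-236)×(255-53)/255 = 255 - 3838/255 ≈ 255 - 15.051 = 239.949 → 240
G: 255 - (255-90)×(255-70)/255 = 255 - 30525/255 ≈ 255 - 119.706 = 135.294 → 135
B: 255 - (255-141)×(255-253)/255 = 255 - 228/255 ≈ 255 - 0.894 = 254.106 → 254
= RGB(240, 135, 254)


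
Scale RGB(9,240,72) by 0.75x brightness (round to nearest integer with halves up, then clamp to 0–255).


Multiply each channel by 0.75, round half up, clamp to [0, 255]
R: 9×0.75 = 6.75 → round → 7
G: 240×0.75 = 180
B: 72×0.75 = 54
= RGB(7, 180, 54)


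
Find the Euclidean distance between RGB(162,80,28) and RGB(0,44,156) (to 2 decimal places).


d = √[(R₁-R₂)² + (G₁-G₂)² + (B₁-B₂)²]
d = √[(162-0)² + (80-44)² + (28-156)²]
d = √[26244 + 1296 + 16384]
d = √43924
d ≈ 209.58


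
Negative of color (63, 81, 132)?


Invert: (255-R, 255-G, 255-B)
R: 255-63 = 192
G: 255-81 = 174
B: 255-132 = 123
= RGB(192, 174, 123)


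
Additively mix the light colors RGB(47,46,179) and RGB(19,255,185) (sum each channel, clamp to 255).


Additive: each channel = min(255, C₁+C₂)
R: 47+19 = 66 → 66
G: 46+255 = 301 → 255
B: 179+185 = 364 → 255
= RGB(66, 255, 255)


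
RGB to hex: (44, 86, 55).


R = 44 → 2C (hex)
G = 86 → 56 (hex)
B = 55 → 37 (hex)
Hex = #2C5637


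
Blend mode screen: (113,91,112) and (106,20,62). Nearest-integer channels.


Screen: C = 255 - (255-A)×(255-B)/255, rounded to nearest integer
R: 255 - (255-113)×(255-106)/255 = 255 - 21158/255 ≈ 255 - 82.973 = 172.027 → 172
G: 255 - (255-91)×(255-20)/255 = 255 - 38540/255 ≈ 255 - 151.137 = 103.863 → 104
B: 255 - (255-112)×(255-62)/255 = 255 - 27599/255 ≈ 255 - 108.231 = 146.769 → 147
= RGB(172, 104, 147)


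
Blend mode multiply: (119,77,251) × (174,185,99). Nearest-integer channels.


Multiply: C = A×B/255, rounded to nearest integer
R: 119×174/255 = 20706/255 ≈ 81.200 → 81
G: 77×185/255 = 14245/255 ≈ 55.863 → 56
B: 251×99/255 = 24849/255 ≈ 97.447 → 97
= RGB(81, 56, 97)


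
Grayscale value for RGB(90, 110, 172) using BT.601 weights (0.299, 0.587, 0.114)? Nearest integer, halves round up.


Gray = 0.299×R + 0.587×G + 0.114×B
Gray = 0.299×90 + 0.587×110 + 0.114×172
Gray = 26.910 + 64.570 + 19.608
Gray = 111.088 → round half up → 111
Gray = 111


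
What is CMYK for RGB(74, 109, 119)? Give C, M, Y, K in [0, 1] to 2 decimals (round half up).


R'=74/255≈0.2902, G'=109/255≈0.4275, B'=119/255≈0.4667
K = 1 - max(R',G',B') = 1 - 119/255 = 136/255 = 0.53333… → 0.53
(1-R'-K)/(1-K) simplifies to (max-R)/max with max = 119:
C = (119-74)/119 = 45/119 = 0.37815… → 0.38
M = (119-109)/119 = 10/119 = 0.08403… → 0.08
Y = (119-119)/119 = 0/119 = 0 → 0.00
= CMYK(0.38, 0.08, 0.00, 0.53)


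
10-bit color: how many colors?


Colors = 2^bits = 2^10
= 1,024 colors


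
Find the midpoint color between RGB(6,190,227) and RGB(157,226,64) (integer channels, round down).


Midpoint: each channel = ⌊(C₁+C₂)/2⌋
R: ⌊(6+157)/2⌋ = 81
G: ⌊(190+226)/2⌋ = 208
B: ⌊(227+64)/2⌋ = 145
= RGB(81, 208, 145)


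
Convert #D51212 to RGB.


D5 → 213 (R)
12 → 18 (G)
12 → 18 (B)
= RGB(213, 18, 18)


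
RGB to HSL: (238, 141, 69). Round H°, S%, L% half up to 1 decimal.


Normalize: R'=238/255≈0.9333, G'=141/255≈0.5529, B'=69/255≈0.2706
Max=238/255, Min=69/255, Δ=Max-Min=169/255
L = (Max+Min)/2 = (238+69)/510 = 307/510 = 0.60196… → L = 60.2%
L > 0.5 → S = Δ/(2-Max-Min) = 169/(510-238-69) = 169/203 = 0.83251… → S = 83.3%
(the 1/255 factors cancel in S and H, so raw channel differences can be used)
Max is R' → H = 60 × (((G-B)/Δ) mod 6) = 60 × (((141-69)/169) mod 6)
  72/169 = 0.4260…
  H = 60 × 0.4260… = 25.562…° → H = 25.6°
= HSL(25.6°, 83.3%, 60.2%)


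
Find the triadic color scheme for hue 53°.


Triadic: equally spaced at 120° intervals
H1 = 53°
H2 = (53 + 120) mod 360 = 173°
H3 = (53 + 240) mod 360 = 293°
Triadic = 53°, 173°, 293°


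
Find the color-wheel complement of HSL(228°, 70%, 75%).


Complement = opposite side of color wheel = hue + 180°
H' = (228 + 180) mod 360 = 48°
S and L unchanged.
= HSL(48°, 70%, 75%)


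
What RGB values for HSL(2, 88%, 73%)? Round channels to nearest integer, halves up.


H=2°, S=0.88, L=0.73
C = (1-|2L-1|)×S = (1-|0.46|)×0.88 = 0.4752
H' = H/60 = 2/60 ≈ 0.0333; X = C×(1-|H' mod 2 - 1|) = 0.01584
m = L - C/2 = 0.73 - 0.2376 = 0.4924
Sector ⌊H'⌋ = 0 → (R',G',B') = (0.4752, 0.01584, 0.0)
RGB = ((R'+m)×255, (G'+m)×255, (B'+m)×255) = (246.738, 129.6012, 125.562)
Round half up → RGB(247, 130, 126)


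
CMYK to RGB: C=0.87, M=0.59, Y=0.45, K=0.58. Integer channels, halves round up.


R = 255 × (1-C) × (1-K) = 255 × 0.13 × 0.42 = 13.923 → 14
G = 255 × (1-M) × (1-K) = 255 × 0.41 × 0.42 = 43.911 → 44
B = 255 × (1-Y) × (1-K) = 255 × 0.55 × 0.42 = 58.905 → 59
= RGB(14, 44, 59)


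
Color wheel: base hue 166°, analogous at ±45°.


Base hue: 166°
Left analog: (166 - 45) mod 360 = 121°
Right analog: (166 + 45) mod 360 = 211°
Analogous hues = 121° and 211°


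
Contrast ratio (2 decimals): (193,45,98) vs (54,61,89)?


Linearize each sRGB channel c=v/255: c/12.92 if c ≤ 0.04045 else ((c+0.055)/1.055)^2.4
L = 0.2126×R_lin + 0.7152×G_lin + 0.0722×B_lin
Color 1 (193,45,98):
  R=193: 193/255≈0.7569 > 0.04045 → ((0.7569+0.055)/1.055)^2.4 ≈ 0.53328
  G=45: 45/255≈0.1765 > 0.04045 → ((0.1765+0.055)/1.055)^2.4 ≈ 0.02624
  B=98: 98/255≈0.3843 > 0.04045 → ((0.3843+0.055)/1.055)^2.4 ≈ 0.12214
  L1 = 0.2126×0.53328 + 0.7152×0.02624 + 0.0722×0.12214 ≈ 0.14096
Color 2 (54,61,89):
  R=54: 54/255≈0.2118 > 0.04045 → ((0.2118+0.055)/1.055)^2.4 ≈ 0.03689
  G=61: 61/255≈0.2392 > 0.04045 → ((0.2392+0.055)/1.055)^2.4 ≈ 0.04667
  B=89: 89/255≈0.3490 > 0.04045 → ((0.3490+0.055)/1.055)^2.4 ≈ 0.09990
  L2 = 0.2126×0.03689 + 0.7152×0.04667 + 0.0722×0.09990 ≈ 0.04843
Lighter = 0.14096, Darker = 0.04843
Ratio = (L_lighter + 0.05) / (L_darker + 0.05)
Ratio = (0.14096 + 0.05) / (0.04843 + 0.05) = 0.19096 / 0.09843 ≈ 1.9401
Ratio ≈ 1.94:1


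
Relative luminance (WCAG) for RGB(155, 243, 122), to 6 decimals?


Linearize each channel (sRGB transfer function): c = v/255; c_lin = c/12.92 if c ≤ 0.04045, else ((c+0.055)/1.055)^2.4
  R: 155/255 ≈ 0.607843 > 0.04045 → ((0.607843+0.055)/1.055)^2.4 ≈ 0.327778
  G: 243/255 ≈ 0.952941 > 0.04045 → ((0.952941+0.055)/1.055)^2.4 ≈ 0.896269
  B: 122/255 ≈ 0.478431 > 0.04045 → ((0.478431+0.055)/1.055)^2.4 ≈ 0.194618
R_lin = 0.327778, G_lin = 0.896269, B_lin = 0.194618
L = 0.2126×R + 0.7152×G + 0.0722×B
L = 0.2126×0.327778 + 0.7152×0.896269 + 0.0722×0.194618
L ≈ 0.724749


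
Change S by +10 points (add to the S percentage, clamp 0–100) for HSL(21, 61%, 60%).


Original S = 61%
Adjustment = +10 percentage points
New S = 61 + (10) = 71
Clamp to [0, 100] → 71
= HSL(21°, 71%, 60%)


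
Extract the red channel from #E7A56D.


Color: #E7A56D
R = E7 = 231
G = A5 = 165
B = 6D = 109
Red = 231


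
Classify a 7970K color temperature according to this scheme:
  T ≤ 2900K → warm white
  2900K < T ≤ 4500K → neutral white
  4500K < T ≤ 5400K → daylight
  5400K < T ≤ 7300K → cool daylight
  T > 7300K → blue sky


Temperature: 7970K
7970K > 7300K → blue sky
Classification: blue sky


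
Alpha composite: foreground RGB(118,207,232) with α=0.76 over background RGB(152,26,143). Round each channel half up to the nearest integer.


C = α×F + (1-α)×B, with 1-α = 0.24
R: 0.76×118 + 0.24×152 = 89.68 + 36.48 = 126.16 → 126
G: 0.76×207 + 0.24×26 = 157.32 + 6.24 = 163.56 → 164
B: 0.76×232 + 0.24×143 = 176.32 + 34.32 = 210.64 → 211
= RGB(126, 164, 211)


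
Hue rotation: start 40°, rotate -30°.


New hue = (H + rotation) mod 360
New hue = (40 -30) mod 360
= 10 mod 360
= 10°


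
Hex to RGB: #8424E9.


84 → 132 (R)
24 → 36 (G)
E9 → 233 (B)
= RGB(132, 36, 233)


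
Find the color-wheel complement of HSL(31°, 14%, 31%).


Complement = opposite side of color wheel = hue + 180°
H' = (31 + 180) mod 360 = 211°
S and L unchanged.
= HSL(211°, 14%, 31%)


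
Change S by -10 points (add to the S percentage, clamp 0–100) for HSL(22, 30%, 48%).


Original S = 30%
Adjustment = -10 percentage points
New S = 30 + (-10) = 20
Clamp to [0, 100] → 20
= HSL(22°, 20%, 48%)


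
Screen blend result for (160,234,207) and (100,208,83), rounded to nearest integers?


Screen: C = 255 - (255-A)×(255-B)/255, rounded to nearest integer
R: 255 - (255-160)×(255-100)/255 = 255 - 14725/255 ≈ 255 - 57.745 = 197.255 → 197
G: 255 - (255-234)×(255-208)/255 = 255 - 987/255 ≈ 255 - 3.871 = 251.129 → 251
B: 255 - (255-207)×(255-83)/255 = 255 - 8256/255 ≈ 255 - 32.376 = 222.624 → 223
= RGB(197, 251, 223)


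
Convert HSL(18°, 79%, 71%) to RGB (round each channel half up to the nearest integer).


H=18°, S=0.79, L=0.71
C = (1-|2L-1|)×S = (1-|0.42|)×0.79 = 0.4582
H' = H/60 = 18/60 ≈ 0.3000; X = C×(1-|H' mod 2 - 1|) = 0.13746
m = L - C/2 = 0.71 - 0.2291 = 0.4809
Sector ⌊H'⌋ = 0 → (R',G',B') = (0.4582, 0.13746, 0.0)
RGB = ((R'+m)×255, (G'+m)×255, (B'+m)×255) = (239.4705, 157.6818, 122.6295)
Round half up → RGB(239, 158, 123)


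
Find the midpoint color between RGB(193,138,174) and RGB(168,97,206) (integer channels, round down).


Midpoint: each channel = ⌊(C₁+C₂)/2⌋
R: ⌊(193+168)/2⌋ = 180
G: ⌊(138+97)/2⌋ = 117
B: ⌊(174+206)/2⌋ = 190
= RGB(180, 117, 190)


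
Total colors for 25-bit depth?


Colors = 2^bits = 2^25
= 33,554,432 colors


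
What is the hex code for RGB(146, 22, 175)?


R = 146 → 92 (hex)
G = 22 → 16 (hex)
B = 175 → AF (hex)
Hex = #9216AF


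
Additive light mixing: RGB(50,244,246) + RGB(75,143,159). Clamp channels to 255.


Additive: each channel = min(255, C₁+C₂)
R: 50+75 = 125 → 125
G: 244+143 = 387 → 255
B: 246+159 = 405 → 255
= RGB(125, 255, 255)


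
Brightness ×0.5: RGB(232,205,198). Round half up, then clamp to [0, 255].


Multiply each channel by 0.5, round half up, clamp to [0, 255]
R: 232×0.5 = 116
G: 205×0.5 = 102.5 → round → 103
B: 198×0.5 = 99
= RGB(116, 103, 99)


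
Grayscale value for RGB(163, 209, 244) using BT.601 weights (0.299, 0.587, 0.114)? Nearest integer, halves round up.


Gray = 0.299×R + 0.587×G + 0.114×B
Gray = 0.299×163 + 0.587×209 + 0.114×244
Gray = 48.737 + 122.683 + 27.816
Gray = 199.236 → round half up → 199
Gray = 199


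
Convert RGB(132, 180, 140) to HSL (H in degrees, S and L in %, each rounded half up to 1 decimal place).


Normalize: R'=132/255≈0.5176, G'=180/255≈0.7059, B'=140/255≈0.5490
Max=180/255, Min=132/255, Δ=Max-Min=48/255
L = (Max+Min)/2 = (180+132)/510 = 312/510 = 0.61176… → L = 61.2%
L > 0.5 → S = Δ/(2-Max-Min) = 48/(510-180-132) = 48/198 = 0.24242… → S = 24.2%
(the 1/255 factors cancel in S and H, so raw channel differences can be used)
Max is G' → H = 60 × ((B-R)/Δ + 2) = 60 × ((140-132)/48 + 2)
  8/48 + 2 = 0.1666… + 2 = 2.1666…
  H = 60 × 2.1666… = 130° → H = 130.0°
= HSL(130.0°, 24.2%, 61.2%)


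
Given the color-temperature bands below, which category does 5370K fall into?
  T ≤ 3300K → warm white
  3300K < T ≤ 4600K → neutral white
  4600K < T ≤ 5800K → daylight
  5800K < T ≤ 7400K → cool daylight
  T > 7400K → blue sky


Temperature: 5370K
4600K < 5370K ≤ 5800K → daylight
Classification: daylight


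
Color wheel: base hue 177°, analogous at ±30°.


Base hue: 177°
Left analog: (177 - 30) mod 360 = 147°
Right analog: (177 + 30) mod 360 = 207°
Analogous hues = 147° and 207°


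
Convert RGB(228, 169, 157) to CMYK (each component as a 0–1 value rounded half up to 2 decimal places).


R'=228/255≈0.8941, G'=169/255≈0.6627, B'=157/255≈0.6157
K = 1 - max(R',G',B') = 1 - 228/255 = 27/255 = 0.10588… → 0.11
(1-R'-K)/(1-K) simplifies to (max-R)/max with max = 228:
C = (228-228)/228 = 0/228 = 0 → 0.00
M = (228-169)/228 = 59/228 = 0.25877… → 0.26
Y = (228-157)/228 = 71/228 = 0.31140… → 0.31
= CMYK(0.00, 0.26, 0.31, 0.11)


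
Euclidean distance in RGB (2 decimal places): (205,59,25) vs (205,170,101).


d = √[(R₁-R₂)² + (G₁-G₂)² + (B₁-B₂)²]
d = √[(205-205)² + (59-170)² + (25-101)²]
d = √[0 + 12321 + 5776]
d = √18097
d ≈ 134.53


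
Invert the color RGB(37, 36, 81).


Invert: (255-R, 255-G, 255-B)
R: 255-37 = 218
G: 255-36 = 219
B: 255-81 = 174
= RGB(218, 219, 174)


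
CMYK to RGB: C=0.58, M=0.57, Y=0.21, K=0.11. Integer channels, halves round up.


R = 255 × (1-C) × (1-K) = 255 × 0.42 × 0.89 = 95.319 → 95
G = 255 × (1-M) × (1-K) = 255 × 0.43 × 0.89 = 97.5885 → 98
B = 255 × (1-Y) × (1-K) = 255 × 0.79 × 0.89 = 179.2905 → 179
= RGB(95, 98, 179)


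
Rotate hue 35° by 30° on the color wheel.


New hue = (H + rotation) mod 360
New hue = (35 + 30) mod 360
= 65 mod 360
= 65°


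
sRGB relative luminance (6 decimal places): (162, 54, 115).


Linearize each channel (sRGB transfer function): c = v/255; c_lin = c/12.92 if c ≤ 0.04045, else ((c+0.055)/1.055)^2.4
  R: 162/255 ≈ 0.635294 > 0.04045 → ((0.635294+0.055)/1.055)^2.4 ≈ 0.361307
  G: 54/255 ≈ 0.211765 > 0.04045 → ((0.211765+0.055)/1.055)^2.4 ≈ 0.036889
  B: 115/255 ≈ 0.450980 > 0.04045 → ((0.450980+0.055)/1.055)^2.4 ≈ 0.171441
R_lin = 0.361307, G_lin = 0.036889, B_lin = 0.171441
L = 0.2126×R + 0.7152×G + 0.0722×B
L = 0.2126×0.361307 + 0.7152×0.036889 + 0.0722×0.171441
L ≈ 0.115575


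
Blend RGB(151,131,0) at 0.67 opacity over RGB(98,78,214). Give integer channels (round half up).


C = α×F + (1-α)×B, with 1-α = 0.33
R: 0.67×151 + 0.33×98 = 101.17 + 32.34 = 133.51 → 134
G: 0.67×131 + 0.33×78 = 87.77 + 25.74 = 113.51 → 114
B: 0.67×0 + 0.33×214 = 0.00 + 70.62 = 70.62 → 71
= RGB(134, 114, 71)


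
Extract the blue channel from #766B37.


Color: #766B37
R = 76 = 118
G = 6B = 107
B = 37 = 55
Blue = 55


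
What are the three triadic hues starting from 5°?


Triadic: equally spaced at 120° intervals
H1 = 5°
H2 = (5 + 120) mod 360 = 125°
H3 = (5 + 240) mod 360 = 245°
Triadic = 5°, 125°, 245°


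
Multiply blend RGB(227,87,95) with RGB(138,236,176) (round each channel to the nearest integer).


Multiply: C = A×B/255, rounded to nearest integer
R: 227×138/255 = 31326/255 ≈ 122.847 → 123
G: 87×236/255 = 20532/255 ≈ 80.518 → 81
B: 95×176/255 = 16720/255 ≈ 65.569 → 66
= RGB(123, 81, 66)


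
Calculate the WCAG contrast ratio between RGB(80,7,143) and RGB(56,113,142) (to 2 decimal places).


Linearize each sRGB channel c=v/255: c/12.92 if c ≤ 0.04045 else ((c+0.055)/1.055)^2.4
L = 0.2126×R_lin + 0.7152×G_lin + 0.0722×B_lin
Color 1 (80,7,143):
  R=80: 80/255≈0.3137 > 0.04045 → ((0.3137+0.055)/1.055)^2.4 ≈ 0.08022
  G=7: 7/255≈0.0275 ≤ 0.04045 → 0.0275/12.92 ≈ 0.00212
  B=143: 143/255≈0.5608 > 0.04045 → ((0.5608+0.055)/1.055)^2.4 ≈ 0.27468
  L1 = 0.2126×0.08022 + 0.7152×0.00212 + 0.0722×0.27468 ≈ 0.03841
Color 2 (56,113,142):
  R=56: 56/255≈0.2196 > 0.04045 → ((0.2196+0.055)/1.055)^2.4 ≈ 0.03955
  G=113: 113/255≈0.4431 > 0.04045 → ((0.4431+0.055)/1.055)^2.4 ≈ 0.16513
  B=142: 142/255≈0.5569 > 0.04045 → ((0.5569+0.055)/1.055)^2.4 ≈ 0.27050
  L2 = 0.2126×0.03955 + 0.7152×0.16513 + 0.0722×0.27050 ≈ 0.14604
Lighter = 0.14604, Darker = 0.03841
Ratio = (L_lighter + 0.05) / (L_darker + 0.05)
Ratio = (0.14604 + 0.05) / (0.03841 + 0.05) = 0.19604 / 0.08841 ≈ 2.2175
Ratio ≈ 2.22:1


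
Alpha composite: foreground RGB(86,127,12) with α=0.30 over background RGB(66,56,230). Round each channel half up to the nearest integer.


C = α×F + (1-α)×B, with 1-α = 0.70
R: 0.30×86 + 0.70×66 = 25.80 + 46.20 = 72.00 → 72
G: 0.30×127 + 0.70×56 = 38.10 + 39.20 = 77.30 → 77
B: 0.30×12 + 0.70×230 = 3.60 + 161.00 = 164.60 → 165
= RGB(72, 77, 165)


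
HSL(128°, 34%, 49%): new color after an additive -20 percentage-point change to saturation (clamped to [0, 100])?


Original S = 34%
Adjustment = -20 percentage points
New S = 34 + (-20) = 14
Clamp to [0, 100] → 14
= HSL(128°, 14%, 49%)


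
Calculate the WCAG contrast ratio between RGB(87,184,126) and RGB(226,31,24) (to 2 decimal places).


Linearize each sRGB channel c=v/255: c/12.92 if c ≤ 0.04045 else ((c+0.055)/1.055)^2.4
L = 0.2126×R_lin + 0.7152×G_lin + 0.0722×B_lin
Color 1 (87,184,126):
  R=87: 87/255≈0.3412 > 0.04045 → ((0.3412+0.055)/1.055)^2.4 ≈ 0.09531
  G=184: 184/255≈0.7216 > 0.04045 → ((0.7216+0.055)/1.055)^2.4 ≈ 0.47932
  B=126: 126/255≈0.4941 > 0.04045 → ((0.4941+0.055)/1.055)^2.4 ≈ 0.20864
  L1 = 0.2126×0.09531 + 0.7152×0.47932 + 0.0722×0.20864 ≈ 0.37814
Color 2 (226,31,24):
  R=226: 226/255≈0.8863 > 0.04045 → ((0.8863+0.055)/1.055)^2.4 ≈ 0.76052
  G=31: 31/255≈0.1216 > 0.04045 → ((0.1216+0.055)/1.055)^2.4 ≈ 0.01370
  B=24: 24/255≈0.0941 > 0.04045 → ((0.0941+0.055)/1.055)^2.4 ≈ 0.00913
  L2 = 0.2126×0.76052 + 0.7152×0.01370 + 0.0722×0.00913 ≈ 0.17215
Lighter = 0.37814, Darker = 0.17215
Ratio = (L_lighter + 0.05) / (L_darker + 0.05)
Ratio = (0.37814 + 0.05) / (0.17215 + 0.05) = 0.42814 / 0.22215 ≈ 1.9273
Ratio ≈ 1.93:1


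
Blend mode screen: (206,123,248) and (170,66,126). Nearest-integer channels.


Screen: C = 255 - (255-A)×(255-B)/255, rounded to nearest integer
R: 255 - (255-206)×(255-170)/255 = 255 - 4165/255 ≈ 255 - 16.333 = 238.667 → 239
G: 255 - (255-123)×(255-66)/255 = 255 - 24948/255 ≈ 255 - 97.835 = 157.165 → 157
B: 255 - (255-248)×(255-126)/255 = 255 - 903/255 ≈ 255 - 3.541 = 251.459 → 251
= RGB(239, 157, 251)


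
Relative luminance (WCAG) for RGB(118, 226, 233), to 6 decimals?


Linearize each channel (sRGB transfer function): c = v/255; c_lin = c/12.92 if c ≤ 0.04045, else ((c+0.055)/1.055)^2.4
  R: 118/255 ≈ 0.462745 > 0.04045 → ((0.462745+0.055)/1.055)^2.4 ≈ 0.181164
  G: 226/255 ≈ 0.886275 > 0.04045 → ((0.886275+0.055)/1.055)^2.4 ≈ 0.760525
  B: 233/255 ≈ 0.913725 > 0.04045 → ((0.913725+0.055)/1.055)^2.4 ≈ 0.814847
R_lin = 0.181164, G_lin = 0.760525, B_lin = 0.814847
L = 0.2126×R + 0.7152×G + 0.0722×B
L = 0.2126×0.181164 + 0.7152×0.760525 + 0.0722×0.814847
L ≈ 0.641275


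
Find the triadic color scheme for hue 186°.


Triadic: equally spaced at 120° intervals
H1 = 186°
H2 = (186 + 120) mod 360 = 306°
H3 = (186 + 240) mod 360 = 66°
Triadic = 186°, 306°, 66°


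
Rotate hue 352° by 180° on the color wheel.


New hue = (H + rotation) mod 360
New hue = (352 + 180) mod 360
= 532 mod 360
= 172°


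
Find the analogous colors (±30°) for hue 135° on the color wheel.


Base hue: 135°
Left analog: (135 - 30) mod 360 = 105°
Right analog: (135 + 30) mod 360 = 165°
Analogous hues = 105° and 165°
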